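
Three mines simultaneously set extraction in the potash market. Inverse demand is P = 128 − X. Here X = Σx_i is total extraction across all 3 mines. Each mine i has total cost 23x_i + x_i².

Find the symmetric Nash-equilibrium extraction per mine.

A representative mine's profit is π_i = x_i(128 − X) − 23x_i − x_i², with X = x_i + Σ_{j≠i} x_j.
First-order condition: 105 − 4x_i − Σ_{j≠i} x_j = 0.
Imposing symmetry (x_j = x for all j) turns Σ_{j≠i} x_j into 2x, so 105 = 6x and x = 17.5.

17.5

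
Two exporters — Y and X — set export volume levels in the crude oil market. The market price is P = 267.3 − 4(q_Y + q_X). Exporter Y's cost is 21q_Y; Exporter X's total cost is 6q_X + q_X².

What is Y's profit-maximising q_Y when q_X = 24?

18.7875

Exporter Y's profit: π = q_Y(267.3 − 4(q_Y + q_X)) − 21q_Y.
∂π/∂q_Y = 246.3 − 8q_Y − 4q_X = 0, so q_Y = 30.7875 − 0.5q_X.
At q_X = 24: q_Y = 30.7875 − 0.5·24 = 18.7875.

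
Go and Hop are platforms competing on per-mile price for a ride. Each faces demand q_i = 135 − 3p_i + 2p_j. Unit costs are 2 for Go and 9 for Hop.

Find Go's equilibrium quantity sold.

103.6875

Go's profit: π = (p_{Go} − 2)(135 − 3p_{Go} + 2p_{Hop}).
∂π/∂p_{Go} = 141 − 6p_{Go} + 2p_{Hop} = 0 ⇒ p_{Go} = 23.5 + (1/3)p_{Hop}.
Similarly p_{Hop} = 27 + (1/3)p_{Go}.
Plugging p_{Hop} into Go's best response: p_{Go} = 23.5 + (1/3)(27 + (1/3)p_{Go}) ⇒ (8/9)p_{Go} = 32.5, so p_{Go} = 36.5625.
Then p_{Hop} = 27 + (1/3)·36.5625 = 39.1875.
q_{Go} = 135 − 3·36.5625 + 2·39.1875 = 103.6875.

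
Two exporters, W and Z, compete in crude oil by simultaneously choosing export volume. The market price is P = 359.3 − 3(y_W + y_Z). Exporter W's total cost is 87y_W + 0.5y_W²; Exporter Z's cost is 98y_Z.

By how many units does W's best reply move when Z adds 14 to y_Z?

-6

Exporter W's profit: π = y_W(359.3 − 3(y_W + y_Z)) − 87y_W − 0.5y_W².
∂π/∂y_W = 272.3 − 7y_W − 3y_Z = 0, so y_W = 38.9 − (3/7)y_Z.
The reaction-function slope is −3/7, so a 14-unit rise in y_Z moves y_W by −3/7 × 14 = −6. W's best response falls — the actions are strategic substitutes.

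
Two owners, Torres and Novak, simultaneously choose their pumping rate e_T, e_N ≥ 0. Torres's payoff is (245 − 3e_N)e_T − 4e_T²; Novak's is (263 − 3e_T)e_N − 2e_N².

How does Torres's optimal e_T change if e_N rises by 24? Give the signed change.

-9

Expanding Torres's payoff: 245e_T − 3e_Ne_T − 4e_T².
∂π/∂e_T = 245 − 3e_N − 8e_T = 0, so e_T = 30.625 − 0.375e_N.
The reaction-function slope is −0.375, so a 24-unit rise in e_N moves e_T by −0.375 × 24 = −9. Torres's best response falls — the actions are strategic substitutes.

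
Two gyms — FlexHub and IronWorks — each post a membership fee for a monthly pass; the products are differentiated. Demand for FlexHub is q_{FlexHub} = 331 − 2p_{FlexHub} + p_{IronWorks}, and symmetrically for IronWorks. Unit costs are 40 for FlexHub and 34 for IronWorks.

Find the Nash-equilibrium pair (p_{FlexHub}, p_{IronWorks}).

136.2, 133.8

FlexHub's profit: π = (p_{FlexHub} − 40)(331 − 2p_{FlexHub} + p_{IronWorks}).
∂π/∂p_{FlexHub} = 411 − 4p_{FlexHub} + p_{IronWorks} = 0 ⇒ p_{FlexHub} = 102.75 + 0.25p_{IronWorks}.
Similarly p_{IronWorks} = 99.75 + 0.25p_{FlexHub}.
Solving the two reaction functions simultaneously: (1 − (0.25)(0.25))p_{FlexHub} = 102.75 + 0.25·99.75, so 0.9375p_{FlexHub} = 127.6875 and p_{FlexHub} = 136.2.
Then p_{IronWorks} = 99.75 + 0.25·136.2 = 133.8.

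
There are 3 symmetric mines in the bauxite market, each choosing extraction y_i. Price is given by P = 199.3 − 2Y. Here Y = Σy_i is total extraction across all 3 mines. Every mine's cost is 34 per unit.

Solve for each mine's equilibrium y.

20.6625

A representative mine's profit is π_i = y_i(199.3 − 2Y) − 34y_i, with Y = y_i + Σ_{j≠i} y_j.
First-order condition: 165.3 − 4y_i − 2Σ_{j≠i} y_j = 0.
In a symmetric equilibrium every mine chooses the same y, so Σ_{j≠i} y_j = 2y. The condition becomes 165.3 − 8y = 0, giving y = 165.3/8 = 20.6625.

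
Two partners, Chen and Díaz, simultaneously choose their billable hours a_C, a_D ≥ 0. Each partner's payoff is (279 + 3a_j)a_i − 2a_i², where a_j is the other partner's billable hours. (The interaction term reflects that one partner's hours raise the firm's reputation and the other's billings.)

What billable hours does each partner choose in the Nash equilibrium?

279

Chen's payoff is (279 + 3a_D)a_C − 2a_C².
∂π/∂a_C = 279 + 3a_D − 4a_C = 0, so a_C = 69.75 + 0.75a_D.
By symmetry a_D = a_C; substituting into the reaction function, 0.25a_C = 69.75 and a_C = 279.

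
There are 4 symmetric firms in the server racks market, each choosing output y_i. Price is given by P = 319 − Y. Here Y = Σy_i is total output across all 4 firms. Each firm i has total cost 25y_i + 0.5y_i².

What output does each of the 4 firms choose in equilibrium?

49

A representative firm's profit is π_i = y_i(319 − Y) − 25y_i − 0.5y_i², with Y = y_i + Σ_{j≠i} y_j.
First-order condition: 294 − 3y_i − Σ_{j≠i} y_j = 0.
In a symmetric equilibrium every firm chooses the same y, so Σ_{j≠i} y_j = 3y. The condition becomes 294 − 6y = 0, giving y = 294/6 = 49.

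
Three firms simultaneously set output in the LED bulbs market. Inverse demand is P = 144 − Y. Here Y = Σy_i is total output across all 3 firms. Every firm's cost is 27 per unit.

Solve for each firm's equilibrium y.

29.25

A representative firm's profit is π_i = y_i(144 − Y) − 27y_i, with Y = y_i + Σ_{j≠i} y_j.
First-order condition: 117 − 2y_i − Σ_{j≠i} y_j = 0.
With identical firms, set every y_j = y: then 117 − 2y − 2y = 0, i.e. y = 117/4 = 29.25.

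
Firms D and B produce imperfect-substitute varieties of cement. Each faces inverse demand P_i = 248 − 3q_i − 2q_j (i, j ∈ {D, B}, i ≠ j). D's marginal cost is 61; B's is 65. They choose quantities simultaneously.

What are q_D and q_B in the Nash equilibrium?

23.625, 22.625

Firm D's profit: π = q_D(248 − 3q_D − 2q_B) − 61q_D.
∂π/∂q_D = 187 − 6q_D − 2q_B = 0 ⇒ q_D = 187/6 − (1/3)q_B.
Similarly q_B = 30.5 − (1/3)q_D.
Solving the two reaction functions simultaneously: (1 − (−1/3)(−1/3))q_D = 187/6 − (1/3)·30.5, so (8/9)q_D = 21 and q_D = 23.625.
Then q_B = 30.5 − (1/3)·23.625 = 22.625.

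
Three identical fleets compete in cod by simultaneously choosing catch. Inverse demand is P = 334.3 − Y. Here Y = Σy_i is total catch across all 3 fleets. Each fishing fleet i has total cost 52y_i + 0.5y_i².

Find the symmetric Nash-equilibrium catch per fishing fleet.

A representative fishing fleet's profit is π_i = y_i(334.3 − Y) − 52y_i − 0.5y_i², with Y = y_i + Σ_{j≠i} y_j.
First-order condition: 282.3 − 3y_i − Σ_{j≠i} y_j = 0.
With identical fishing fleets, set every y_j = y: then 282.3 − 3y − 2y = 0, i.e. y = 282.3/5 = 56.46.

56.46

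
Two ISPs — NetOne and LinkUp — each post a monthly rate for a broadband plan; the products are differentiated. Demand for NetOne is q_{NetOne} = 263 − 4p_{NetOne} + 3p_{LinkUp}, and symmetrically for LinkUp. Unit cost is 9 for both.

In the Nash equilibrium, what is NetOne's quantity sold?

203.2

NetOne's profit: π = (p_{NetOne} − 9)(263 − 4p_{NetOne} + 3p_{LinkUp}).
∂π/∂p_{NetOne} = 299 − 8p_{NetOne} + 3p_{LinkUp} = 0 ⇒ p_{NetOne} = 37.375 + 0.375p_{LinkUp}.
Setting p_{NetOne} = p_{LinkUp} in the reaction function: p_{NetOne} = 37.375 + 0.375p_{NetOne}, so p_{NetOne} = 37.375 / 0.625 = 59.8.
q_{NetOne} = 263 − 4·59.8 + 3·59.8 = 203.2.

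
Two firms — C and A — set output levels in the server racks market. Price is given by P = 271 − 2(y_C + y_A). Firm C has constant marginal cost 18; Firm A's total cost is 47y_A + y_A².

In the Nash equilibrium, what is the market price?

Firm C's profit: π = y_C(271 − 2(y_C + y_A)) − 18y_C.
∂π/∂y_C = 253 − 4y_C − 2y_A = 0, so y_C = 63.25 − 0.5y_A.
For A: ∂π/∂y_A = 224 − 6y_A − 2y_C = 0 ⇒ y_A = 112/3 − (1/3)y_C.
Substituting the second reaction function into the first: y_C = 63.25 − 0.5(112/3 − (1/3)y_C), which gives (5/6)y_C = 535/12 ⇒ y_C = 53.5.
Then y_A = 112/3 − (1/3)·53.5 = 19.5.
Equilibrium price: P = 271 − 2·73 = 125.

125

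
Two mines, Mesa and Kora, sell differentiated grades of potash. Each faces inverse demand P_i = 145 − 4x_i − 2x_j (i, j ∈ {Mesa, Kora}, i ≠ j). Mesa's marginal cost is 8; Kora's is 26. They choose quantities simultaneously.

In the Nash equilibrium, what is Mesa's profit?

817.96

Mine Mesa's profit: π = x_{Mesa}(145 − 4x_{Mesa} − 2x_{Kora}) − 8x_{Mesa}.
∂π/∂x_{Mesa} = 137 − 8x_{Mesa} − 2x_{Kora} = 0 ⇒ x_{Mesa} = 17.125 − 0.25x_{Kora}.
Similarly x_{Kora} = 14.875 − 0.25x_{Mesa}.
Substituting the second reaction function into the first: x_{Mesa} = 17.125 − 0.25(14.875 − 0.25x_{Mesa}), which gives 0.9375x_{Mesa} = 429/32 ⇒ x_{Mesa} = 14.3.
Then x_{Kora} = 14.875 − 0.25·14.3 = 11.3.
P_{Mesa} = 145 − 4·14.3 − 2·11.3 = 65.2.
Profit = (65.2 − 8)·14.3 = 817.96.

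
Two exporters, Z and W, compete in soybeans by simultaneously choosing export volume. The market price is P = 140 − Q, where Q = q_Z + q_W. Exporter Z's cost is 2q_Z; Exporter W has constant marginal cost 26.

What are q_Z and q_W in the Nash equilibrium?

Exporter Z's profit: π = q_Z(140 − (q_Z + q_W)) − 2q_Z.
∂π/∂q_Z = 138 − 2q_Z − q_W = 0, so q_Z = 69 − 0.5q_W.
By the same steps for W: q_W = 57 − 0.5q_Z.
Substituting the second reaction function into the first: q_Z = 69 − 0.5(57 − 0.5q_Z), which gives 0.75q_Z = 40.5 ⇒ q_Z = 54.
Then q_W = 57 − 0.5·54 = 30.

54, 30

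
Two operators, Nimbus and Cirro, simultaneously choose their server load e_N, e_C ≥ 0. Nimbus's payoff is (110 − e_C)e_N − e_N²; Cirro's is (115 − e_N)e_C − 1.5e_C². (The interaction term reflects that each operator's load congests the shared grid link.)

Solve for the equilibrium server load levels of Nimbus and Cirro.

43, 24

Expanding Nimbus's payoff: 110e_N − e_Ce_N − e_N².
∂π/∂e_N = 110 − e_C − 2e_N = 0, so e_N = 55 − 0.5e_C.
Likewise for Cirro: e_C = 115/3 − (1/3)e_N.
Substituting the second reaction function into the first: e_N = 55 − 0.5(115/3 − (1/3)e_N), which gives (5/6)e_N = 215/6 ⇒ e_N = 43.
Then e_C = 115/3 − (1/3)·43 = 24.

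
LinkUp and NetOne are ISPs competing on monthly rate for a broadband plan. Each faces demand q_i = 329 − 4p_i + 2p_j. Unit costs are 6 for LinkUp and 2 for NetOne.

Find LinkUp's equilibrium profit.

LinkUp's profit: π = (p_{LinkUp} − 6)(329 − 4p_{LinkUp} + 2p_{NetOne}).
∂π/∂p_{LinkUp} = 353 − 8p_{LinkUp} + 2p_{NetOne} = 0 ⇒ p_{LinkUp} = 44.125 + 0.25p_{NetOne}.
Similarly p_{NetOne} = 42.125 + 0.25p_{LinkUp}.
Solving the two reaction functions simultaneously: (1 − (0.25)(0.25))p_{LinkUp} = 44.125 + 0.25·42.125, so 0.9375p_{LinkUp} = 1749/32 and p_{LinkUp} = 58.3.
Then p_{NetOne} = 42.125 + 0.25·58.3 = 56.7.
q_{LinkUp} = 329 − 4·58.3 + 2·56.7 = 209.2.
Profit = (58.3 − 6)·209.2 = 10941.16.

10941.16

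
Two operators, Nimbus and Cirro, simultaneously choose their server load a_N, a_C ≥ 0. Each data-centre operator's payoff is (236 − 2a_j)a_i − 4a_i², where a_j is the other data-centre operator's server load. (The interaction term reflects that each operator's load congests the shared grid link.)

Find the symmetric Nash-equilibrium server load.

Nimbus's payoff is (236 − 2a_C)a_N − 4a_N².
∂π/∂a_N = 236 − 2a_C − 8a_N = 0, so a_N = 29.5 − 0.25a_C.
Setting a_N = a_C in the reaction function: a_N = 29.5 − 0.25a_N, so a_N = 29.5 / 1.25 = 23.6.

23.6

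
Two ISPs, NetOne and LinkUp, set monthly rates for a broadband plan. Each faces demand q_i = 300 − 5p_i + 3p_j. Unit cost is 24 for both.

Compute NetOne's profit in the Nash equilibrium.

6480

NetOne's profit: π = (p_{NetOne} − 24)(300 − 5p_{NetOne} + 3p_{LinkUp}).
∂π/∂p_{NetOne} = 420 − 10p_{NetOne} + 3p_{LinkUp} = 0 ⇒ p_{NetOne} = 42 + 0.3p_{LinkUp}.
The game is symmetric, so in equilibrium p_{LinkUp} = p_{NetOne}: the reaction function gives 0.7p_{NetOne} = 42, hence p_{NetOne} = 60.
q_{NetOne} = 300 − 5·60 + 3·60 = 180.
Profit = (60 − 24)·180 = 6480.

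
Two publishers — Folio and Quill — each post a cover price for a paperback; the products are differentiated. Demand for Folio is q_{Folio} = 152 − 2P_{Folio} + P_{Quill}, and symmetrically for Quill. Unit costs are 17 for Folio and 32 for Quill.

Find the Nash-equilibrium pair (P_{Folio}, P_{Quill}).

Folio's profit: π = (P_{Folio} − 17)(152 − 2P_{Folio} + P_{Quill}).
∂π/∂P_{Folio} = 186 − 4P_{Folio} + P_{Quill} = 0 ⇒ P_{Folio} = 46.5 + 0.25P_{Quill}.
Similarly P_{Quill} = 54 + 0.25P_{Folio}.
Solving the two reaction functions simultaneously: (1 − (0.25)(0.25))P_{Folio} = 46.5 + 0.25·54, so 0.9375P_{Folio} = 60 and P_{Folio} = 64.
Then P_{Quill} = 54 + 0.25·64 = 70.

64, 70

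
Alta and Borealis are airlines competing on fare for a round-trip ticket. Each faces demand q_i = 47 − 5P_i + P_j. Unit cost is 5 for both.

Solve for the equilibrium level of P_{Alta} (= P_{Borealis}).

Alta's profit: π = (P_{Alta} − 5)(47 − 5P_{Alta} + P_{Borealis}).
∂π/∂P_{Alta} = 72 − 10P_{Alta} + P_{Borealis} = 0 ⇒ P_{Alta} = 7.2 + 0.1P_{Borealis}.
By symmetry P_{Borealis} = P_{Alta}; substituting into the reaction function, 0.9P_{Alta} = 7.2 and P_{Alta} = 8.

8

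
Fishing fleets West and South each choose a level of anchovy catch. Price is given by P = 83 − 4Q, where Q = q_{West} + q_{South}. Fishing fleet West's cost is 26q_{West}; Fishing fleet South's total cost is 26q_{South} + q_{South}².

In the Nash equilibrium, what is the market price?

Fishing fleet West's profit: π = q_{West}(83 − 4(q_{West} + q_{South})) − 26q_{West}.
∂π/∂q_{West} = 57 − 8q_{West} − 4q_{South} = 0, so q_{West} = 7.125 − 0.5q_{South}.
For South: ∂π/∂q_{South} = 57 − 10q_{South} − 4q_{West} = 0 ⇒ q_{South} = 5.7 − 0.4q_{West}.
Substituting the second reaction function into the first: q_{West} = 7.125 − 0.5(5.7 − 0.4q_{West}), which gives 0.8q_{West} = 4.275 ⇒ q_{West} = 171/32.
Then q_{South} = 5.7 − 0.4·(171/32) = 3.5625.
Equilibrium price: P = 83 − 4·(285/32) = 47.375.

47.375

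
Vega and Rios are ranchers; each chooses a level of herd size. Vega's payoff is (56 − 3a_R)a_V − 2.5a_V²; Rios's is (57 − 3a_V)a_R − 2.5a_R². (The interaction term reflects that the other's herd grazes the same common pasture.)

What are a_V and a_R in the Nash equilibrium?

Expanding Vega's payoff: 56a_V − 3a_Ra_V − 2.5a_V².
∂π/∂a_V = 56 − 3a_R − 5a_V = 0, so a_V = 11.2 − 0.6a_R.
Likewise for Rios: a_R = 11.4 − 0.6a_V.
Substituting the second reaction function into the first: a_V = 11.2 − 0.6(11.4 − 0.6a_V), which gives 0.64a_V = 4.36 ⇒ a_V = 6.8125.
Then a_R = 11.4 − 0.6·6.8125 = 7.3125.

6.8125, 7.3125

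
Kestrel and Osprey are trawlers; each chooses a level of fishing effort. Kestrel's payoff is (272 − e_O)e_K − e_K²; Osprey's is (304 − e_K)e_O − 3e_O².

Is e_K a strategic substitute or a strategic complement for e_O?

Expanding Kestrel's payoff: 272e_K − e_Oe_K − e_K².
∂π/∂e_K = 272 − e_O − 2e_K = 0, so e_K = 136 − 0.5e_O.
The best-response slope de_K/de_O = −0.5 < 0: the reaction function is downward-sloping, so the choices are strategic substitutes.

strategic substitutes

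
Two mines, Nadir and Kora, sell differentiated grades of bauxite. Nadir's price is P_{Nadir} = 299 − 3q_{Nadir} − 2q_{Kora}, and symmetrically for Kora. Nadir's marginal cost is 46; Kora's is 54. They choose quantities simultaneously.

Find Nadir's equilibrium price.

142.375

Mine Nadir's profit: π = q_{Nadir}(299 − 3q_{Nadir} − 2q_{Kora}) − 46q_{Nadir}.
∂π/∂q_{Nadir} = 253 − 6q_{Nadir} − 2q_{Kora} = 0 ⇒ q_{Nadir} = 253/6 − (1/3)q_{Kora}.
Similarly q_{Kora} = 245/6 − (1/3)q_{Nadir}.
Solving the two reaction functions simultaneously: (1 − (−1/3)(−1/3))q_{Nadir} = 253/6 − (1/3)·(245/6), so (8/9)q_{Nadir} = 257/9 and q_{Nadir} = 32.125.
Then q_{Kora} = 245/6 − (1/3)·32.125 = 30.125.
P_{Nadir} = 299 − 3·32.125 − 2·30.125 = 142.375.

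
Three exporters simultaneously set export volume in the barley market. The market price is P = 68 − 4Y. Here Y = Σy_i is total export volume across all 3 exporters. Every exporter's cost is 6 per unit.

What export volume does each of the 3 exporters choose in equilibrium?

3.875

A representative exporter's profit is π_i = y_i(68 − 4Y) − 6y_i, with Y = y_i + Σ_{j≠i} y_j.
First-order condition: 62 − 8y_i − 4Σ_{j≠i} y_j = 0.
In a symmetric equilibrium every exporter chooses the same y, so Σ_{j≠i} y_j = 2y. The condition becomes 62 − 16y = 0, giving y = 62/16 = 3.875.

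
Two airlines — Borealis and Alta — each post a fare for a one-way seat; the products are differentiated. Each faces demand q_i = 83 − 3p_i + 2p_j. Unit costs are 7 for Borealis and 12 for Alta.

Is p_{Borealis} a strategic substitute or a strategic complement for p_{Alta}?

Borealis's profit: π = (p_{Borealis} − 7)(83 − 3p_{Borealis} + 2p_{Alta}).
∂π/∂p_{Borealis} = 104 − 6p_{Borealis} + 2p_{Alta} = 0 ⇒ p_{Borealis} = 52/3 + (1/3)p_{Alta}.
The best-response slope dp_{Borealis}/dp_{Alta} = 1/3 > 0: the reaction function is upward-sloping, so the choices are strategic complements.

strategic complements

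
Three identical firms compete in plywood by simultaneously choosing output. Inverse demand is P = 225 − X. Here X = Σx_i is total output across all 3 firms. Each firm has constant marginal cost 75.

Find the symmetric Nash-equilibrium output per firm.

37.5

A representative firm's profit is π_i = x_i(225 − X) − 75x_i, with X = x_i + Σ_{j≠i} x_j.
First-order condition: 150 − 2x_i − Σ_{j≠i} x_j = 0.
In a symmetric equilibrium every firm chooses the same x, so Σ_{j≠i} x_j = 2x. The condition becomes 150 − 4x = 0, giving x = 150/4 = 37.5.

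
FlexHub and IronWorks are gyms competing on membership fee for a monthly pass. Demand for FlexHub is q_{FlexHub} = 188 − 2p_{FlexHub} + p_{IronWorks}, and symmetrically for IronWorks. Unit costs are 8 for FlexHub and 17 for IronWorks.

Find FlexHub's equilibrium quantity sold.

FlexHub's profit: π = (p_{FlexHub} − 8)(188 − 2p_{FlexHub} + p_{IronWorks}).
∂π/∂p_{FlexHub} = 204 − 4p_{FlexHub} + p_{IronWorks} = 0 ⇒ p_{FlexHub} = 51 + 0.25p_{IronWorks}.
Similarly p_{IronWorks} = 55.5 + 0.25p_{FlexHub}.
Plugging p_{IronWorks} into FlexHub's best response: p_{FlexHub} = 51 + 0.25(55.5 + 0.25p_{FlexHub}) ⇒ 0.9375p_{FlexHub} = 64.875, so p_{FlexHub} = 69.2.
Then p_{IronWorks} = 55.5 + 0.25·69.2 = 72.8.
q_{FlexHub} = 188 − 2·69.2 + 72.8 = 122.4.

122.4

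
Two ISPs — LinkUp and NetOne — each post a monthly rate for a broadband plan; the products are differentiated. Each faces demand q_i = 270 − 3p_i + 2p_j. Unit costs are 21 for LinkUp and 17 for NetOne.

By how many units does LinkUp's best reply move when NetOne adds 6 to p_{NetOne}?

2

LinkUp's profit: π = (p_{LinkUp} − 21)(270 − 3p_{LinkUp} + 2p_{NetOne}).
∂π/∂p_{LinkUp} = 333 − 6p_{LinkUp} + 2p_{NetOne} = 0 ⇒ p_{LinkUp} = 55.5 + (1/3)p_{NetOne}.
The reaction-function slope is 1/3, so a 6-unit rise in p_{NetOne} moves p_{LinkUp} by 1/3 × 6 = 2. LinkUp's best response rises — the actions are strategic complements.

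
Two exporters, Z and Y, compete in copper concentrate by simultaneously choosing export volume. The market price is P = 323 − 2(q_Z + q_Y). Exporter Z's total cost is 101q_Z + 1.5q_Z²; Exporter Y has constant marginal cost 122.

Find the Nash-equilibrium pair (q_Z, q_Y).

20.25, 40.125

Exporter Z's profit: π = q_Z(323 − 2(q_Z + q_Y)) − 101q_Z − 1.5q_Z².
∂π/∂q_Z = 222 − 7q_Z − 2q_Y = 0, so q_Z = 222/7 − (2/7)q_Y.
For Y: ∂π/∂q_Y = 201 − 4q_Y − 2q_Z = 0 ⇒ q_Y = 50.25 − 0.5q_Z.
Solving the two reaction functions simultaneously: (1 − (−2/7)(−0.5))q_Z = 222/7 − (2/7)·50.25, so (6/7)q_Z = 243/14 and q_Z = 20.25.
Then q_Y = 50.25 − 0.5·20.25 = 40.125.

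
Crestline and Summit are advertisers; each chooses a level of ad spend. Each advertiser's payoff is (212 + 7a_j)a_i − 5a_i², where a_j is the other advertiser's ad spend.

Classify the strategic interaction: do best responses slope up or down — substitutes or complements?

Crestline's payoff is (212 + 7a_S)a_C − 5a_C².
∂π/∂a_C = 212 + 7a_S − 10a_C = 0, so a_C = 21.2 + 0.7a_S.
The best-response slope da_C/da_S = 0.7 > 0: the reaction function is upward-sloping, so the choices are strategic complements.

strategic complements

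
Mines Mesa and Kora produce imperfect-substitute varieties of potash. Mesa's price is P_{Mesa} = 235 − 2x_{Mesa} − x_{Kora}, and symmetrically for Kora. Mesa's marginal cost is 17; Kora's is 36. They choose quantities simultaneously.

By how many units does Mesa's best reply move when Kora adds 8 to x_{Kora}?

Mine Mesa's profit: π = x_{Mesa}(235 − 2x_{Mesa} − x_{Kora}) − 17x_{Mesa}.
∂π/∂x_{Mesa} = 218 − 4x_{Mesa} − x_{Kora} = 0 ⇒ x_{Mesa} = 54.5 − 0.25x_{Kora}.
The reaction-function slope is −0.25, so an 8-unit rise in x_{Kora} moves x_{Mesa} by −0.25 × 8 = −2. Mesa's best response falls — the actions are strategic substitutes.

-2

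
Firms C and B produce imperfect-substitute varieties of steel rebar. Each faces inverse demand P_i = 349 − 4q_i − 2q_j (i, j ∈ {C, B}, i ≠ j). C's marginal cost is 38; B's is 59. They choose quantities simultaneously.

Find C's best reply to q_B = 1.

Firm C's profit: π = q_C(349 − 4q_C − 2q_B) − 38q_C.
∂π/∂q_C = 311 − 8q_C − 2q_B = 0 ⇒ q_C = 38.875 − 0.25q_B.
At q_B = 1: q_C = 38.875 − 0.25·1 = 38.625.

38.625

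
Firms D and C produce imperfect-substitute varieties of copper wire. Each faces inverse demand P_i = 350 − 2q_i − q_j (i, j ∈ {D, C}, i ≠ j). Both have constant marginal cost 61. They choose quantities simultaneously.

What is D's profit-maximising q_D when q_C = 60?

57.25

Firm D's profit: π = q_D(350 − 2q_D − q_C) − 61q_D.
∂π/∂q_D = 289 − 4q_D − q_C = 0 ⇒ q_D = 72.25 − 0.25q_C.
At q_C = 60: q_D = 72.25 − 0.25·60 = 57.25.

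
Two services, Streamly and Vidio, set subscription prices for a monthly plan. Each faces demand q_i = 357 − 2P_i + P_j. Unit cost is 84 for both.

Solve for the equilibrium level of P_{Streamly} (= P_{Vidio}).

Streamly's profit: π = (P_{Streamly} − 84)(357 − 2P_{Streamly} + P_{Vidio}).
∂π/∂P_{Streamly} = 525 − 4P_{Streamly} + P_{Vidio} = 0 ⇒ P_{Streamly} = 131.25 + 0.25P_{Vidio}.
Setting P_{Streamly} = P_{Vidio} in the reaction function: P_{Streamly} = 131.25 + 0.25P_{Streamly}, so P_{Streamly} = 131.25 / 0.75 = 175.

175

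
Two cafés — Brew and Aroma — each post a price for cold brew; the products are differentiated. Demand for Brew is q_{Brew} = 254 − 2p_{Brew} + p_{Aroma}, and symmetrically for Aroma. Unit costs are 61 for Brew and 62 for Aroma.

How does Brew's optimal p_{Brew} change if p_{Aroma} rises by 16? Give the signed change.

Brew's profit: π = (p_{Brew} − 61)(254 − 2p_{Brew} + p_{Aroma}).
∂π/∂p_{Brew} = 376 − 4p_{Brew} + p_{Aroma} = 0 ⇒ p_{Brew} = 94 + 0.25p_{Aroma}.
The reaction-function slope is 0.25, so a 16-unit rise in p_{Aroma} moves p_{Brew} by 0.25 × 16 = 4. Brew's best response rises — the actions are strategic complements.

4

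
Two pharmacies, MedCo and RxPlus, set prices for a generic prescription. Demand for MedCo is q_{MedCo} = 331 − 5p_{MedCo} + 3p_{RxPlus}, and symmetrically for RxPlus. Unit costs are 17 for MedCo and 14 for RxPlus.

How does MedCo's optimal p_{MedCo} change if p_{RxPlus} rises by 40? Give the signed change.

MedCo's profit: π = (p_{MedCo} − 17)(331 − 5p_{MedCo} + 3p_{RxPlus}).
∂π/∂p_{MedCo} = 416 − 10p_{MedCo} + 3p_{RxPlus} = 0 ⇒ p_{MedCo} = 41.6 + 0.3p_{RxPlus}.
The reaction-function slope is 0.3, so a 40-unit rise in p_{RxPlus} moves p_{MedCo} by 0.3 × 40 = 12. MedCo's best response rises — the actions are strategic complements.

12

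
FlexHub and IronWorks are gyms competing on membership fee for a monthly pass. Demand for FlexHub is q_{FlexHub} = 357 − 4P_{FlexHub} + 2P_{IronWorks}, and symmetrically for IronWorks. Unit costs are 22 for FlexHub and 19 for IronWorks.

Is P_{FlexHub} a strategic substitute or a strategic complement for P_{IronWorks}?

strategic complements

FlexHub's profit: π = (P_{FlexHub} − 22)(357 − 4P_{FlexHub} + 2P_{IronWorks}).
∂π/∂P_{FlexHub} = 445 − 8P_{FlexHub} + 2P_{IronWorks} = 0 ⇒ P_{FlexHub} = 55.625 + 0.25P_{IronWorks}.
The best-response slope dP_{FlexHub}/dP_{IronWorks} = 0.25 > 0: the reaction function is upward-sloping, so the choices are strategic complements.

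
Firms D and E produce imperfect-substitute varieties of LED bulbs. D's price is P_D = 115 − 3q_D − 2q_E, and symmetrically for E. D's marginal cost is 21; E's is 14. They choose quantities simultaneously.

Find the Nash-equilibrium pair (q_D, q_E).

11.3125, 13.0625

Firm D's profit: π = q_D(115 − 3q_D − 2q_E) − 21q_D.
∂π/∂q_D = 94 − 6q_D − 2q_E = 0 ⇒ q_D = 47/3 − (1/3)q_E.
Similarly q_E = 101/6 − (1/3)q_D.
Plugging q_E into D's best response: q_D = 47/3 − (1/3)(101/6 − (1/3)q_D) ⇒ (8/9)q_D = 181/18, so q_D = 11.3125.
Then q_E = 101/6 − (1/3)·11.3125 = 13.0625.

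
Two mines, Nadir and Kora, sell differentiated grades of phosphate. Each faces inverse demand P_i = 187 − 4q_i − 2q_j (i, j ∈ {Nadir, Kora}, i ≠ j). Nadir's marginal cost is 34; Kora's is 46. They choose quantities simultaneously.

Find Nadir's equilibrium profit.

985.96

Mine Nadir's profit: π = q_{Nadir}(187 − 4q_{Nadir} − 2q_{Kora}) − 34q_{Nadir}.
∂π/∂q_{Nadir} = 153 − 8q_{Nadir} − 2q_{Kora} = 0 ⇒ q_{Nadir} = 19.125 − 0.25q_{Kora}.
Similarly q_{Kora} = 17.625 − 0.25q_{Nadir}.
Solving the two reaction functions simultaneously: (1 − (−0.25)(−0.25))q_{Nadir} = 19.125 − 0.25·17.625, so 0.9375q_{Nadir} = 471/32 and q_{Nadir} = 15.7.
Then q_{Kora} = 17.625 − 0.25·15.7 = 13.7.
P_{Nadir} = 187 − 4·15.7 − 2·13.7 = 96.8.
Profit = (96.8 − 34)·15.7 = 985.96.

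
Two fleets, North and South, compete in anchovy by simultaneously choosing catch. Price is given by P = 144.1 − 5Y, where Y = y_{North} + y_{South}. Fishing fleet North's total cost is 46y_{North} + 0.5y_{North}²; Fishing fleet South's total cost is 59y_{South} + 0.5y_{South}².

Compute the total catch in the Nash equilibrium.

11.45

Fishing fleet North's profit: π = y_{North}(144.1 − 5(y_{North} + y_{South})) − 46y_{North} − 0.5y_{North}².
∂π/∂y_{North} = 98.1 − 11y_{North} − 5y_{South} = 0, so y_{North} = 981/110 − (5/11)y_{South}.
By the same steps for South: y_{South} = 851/110 − (5/11)y_{North}.
Solving the two reaction functions simultaneously: (1 − (−5/11)(−5/11))y_{North} = 981/110 − (5/11)·(851/110), so (96/121)y_{North} = 3268/605 and y_{North} = 817/120.
Then y_{South} = 851/110 − (5/11)·(817/120) = 557/120.
Total catch: 817/120 + 557/120 = 11.45.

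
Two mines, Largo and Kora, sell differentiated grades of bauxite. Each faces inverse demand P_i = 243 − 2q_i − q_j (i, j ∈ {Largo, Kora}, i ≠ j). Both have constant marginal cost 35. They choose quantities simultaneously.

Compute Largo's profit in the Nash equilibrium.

3461.12

Mine Largo's profit: π = q_{Largo}(243 − 2q_{Largo} − q_{Kora}) − 35q_{Largo}.
∂π/∂q_{Largo} = 208 − 4q_{Largo} − q_{Kora} = 0 ⇒ q_{Largo} = 52 − 0.25q_{Kora}.
The game is symmetric, so in equilibrium q_{Kora} = q_{Largo}: the reaction function gives 1.25q_{Largo} = 52, hence q_{Largo} = 41.6.
P_{Largo} = 243 − 2·41.6 − 41.6 = 118.2.
Profit = (118.2 − 35)·41.6 = 3461.12.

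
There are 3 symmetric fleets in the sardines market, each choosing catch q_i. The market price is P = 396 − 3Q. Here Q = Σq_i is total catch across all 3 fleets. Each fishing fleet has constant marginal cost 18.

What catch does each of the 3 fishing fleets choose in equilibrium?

31.5

A representative fishing fleet's profit is π_i = q_i(396 − 3Q) − 18q_i, with Q = q_i + Σ_{j≠i} q_j.
First-order condition: 378 − 6q_i − 3Σ_{j≠i} q_j = 0.
Imposing symmetry (q_j = q for all j) turns Σ_{j≠i} q_j into 2q, so 378 = 12q and q = 31.5.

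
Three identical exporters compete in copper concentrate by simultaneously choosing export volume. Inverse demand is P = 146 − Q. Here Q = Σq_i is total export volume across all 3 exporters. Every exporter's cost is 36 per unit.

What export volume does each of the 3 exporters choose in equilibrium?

A representative exporter's profit is π_i = q_i(146 − Q) − 36q_i, with Q = q_i + Σ_{j≠i} q_j.
First-order condition: 110 − 2q_i − Σ_{j≠i} q_j = 0.
Imposing symmetry (q_j = q for all j) turns Σ_{j≠i} q_j into 2q, so 110 = 4q and q = 27.5.

27.5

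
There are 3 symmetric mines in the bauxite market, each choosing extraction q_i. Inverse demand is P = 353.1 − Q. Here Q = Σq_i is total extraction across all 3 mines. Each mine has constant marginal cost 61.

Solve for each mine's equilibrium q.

73.025

A representative mine's profit is π_i = q_i(353.1 − Q) − 61q_i, with Q = q_i + Σ_{j≠i} q_j.
First-order condition: 292.1 − 2q_i − Σ_{j≠i} q_j = 0.
In a symmetric equilibrium every mine chooses the same q, so Σ_{j≠i} q_j = 2q. The condition becomes 292.1 − 4q = 0, giving q = 292.1/4 = 73.025.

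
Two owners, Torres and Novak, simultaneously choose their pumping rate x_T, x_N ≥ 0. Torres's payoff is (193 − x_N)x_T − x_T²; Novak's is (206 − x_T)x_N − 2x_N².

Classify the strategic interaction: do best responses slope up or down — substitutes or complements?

strategic substitutes

Expanding Torres's payoff: 193x_T − x_Nx_T − x_T².
∂π/∂x_T = 193 − x_N − 2x_T = 0, so x_T = 96.5 − 0.5x_N.
The best-response slope dx_T/dx_N = −0.5 < 0: the reaction function is downward-sloping, so the choices are strategic substitutes.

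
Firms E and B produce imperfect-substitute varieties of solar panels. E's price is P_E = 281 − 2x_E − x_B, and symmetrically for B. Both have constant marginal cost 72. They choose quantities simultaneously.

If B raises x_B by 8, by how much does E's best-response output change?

Firm E's profit: π = x_E(281 − 2x_E − x_B) − 72x_E.
∂π/∂x_E = 209 − 4x_E − x_B = 0 ⇒ x_E = 52.25 − 0.25x_B.
The reaction-function slope is −0.25, so an 8-unit rise in x_B moves x_E by −0.25 × 8 = −2. E's best response falls — the actions are strategic substitutes.

-2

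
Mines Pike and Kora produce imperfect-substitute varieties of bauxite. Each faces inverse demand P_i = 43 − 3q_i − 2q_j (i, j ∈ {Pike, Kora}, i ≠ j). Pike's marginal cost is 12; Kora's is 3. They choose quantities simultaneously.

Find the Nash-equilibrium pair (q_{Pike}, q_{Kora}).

3.3125, 5.5625

Mine Pike's profit: π = q_{Pike}(43 − 3q_{Pike} − 2q_{Kora}) − 12q_{Pike}.
∂π/∂q_{Pike} = 31 − 6q_{Pike} − 2q_{Kora} = 0 ⇒ q_{Pike} = 31/6 − (1/3)q_{Kora}.
Similarly q_{Kora} = 20/3 − (1/3)q_{Pike}.
Substituting the second reaction function into the first: q_{Pike} = 31/6 − (1/3)(20/3 − (1/3)q_{Pike}), which gives (8/9)q_{Pike} = 53/18 ⇒ q_{Pike} = 3.3125.
Then q_{Kora} = 20/3 − (1/3)·3.3125 = 5.5625.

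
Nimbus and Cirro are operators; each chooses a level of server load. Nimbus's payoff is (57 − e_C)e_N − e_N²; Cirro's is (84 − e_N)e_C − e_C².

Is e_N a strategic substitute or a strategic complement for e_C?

Expanding Nimbus's payoff: 57e_N − e_Ce_N − e_N².
∂π/∂e_N = 57 − e_C − 2e_N = 0, so e_N = 28.5 − 0.5e_C.
The best-response slope de_N/de_C = −0.5 < 0: the reaction function is downward-sloping, so the choices are strategic substitutes.

strategic substitutes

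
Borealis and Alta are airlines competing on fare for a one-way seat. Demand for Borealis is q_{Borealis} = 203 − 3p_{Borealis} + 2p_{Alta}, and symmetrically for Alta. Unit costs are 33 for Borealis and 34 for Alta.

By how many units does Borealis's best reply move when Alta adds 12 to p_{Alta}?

Borealis's profit: π = (p_{Borealis} − 33)(203 − 3p_{Borealis} + 2p_{Alta}).
∂π/∂p_{Borealis} = 302 − 6p_{Borealis} + 2p_{Alta} = 0 ⇒ p_{Borealis} = 151/3 + (1/3)p_{Alta}.
The reaction-function slope is 1/3, so a 12-unit rise in p_{Alta} moves p_{Borealis} by 1/3 × 12 = 4. Borealis's best response rises — the actions are strategic complements.

4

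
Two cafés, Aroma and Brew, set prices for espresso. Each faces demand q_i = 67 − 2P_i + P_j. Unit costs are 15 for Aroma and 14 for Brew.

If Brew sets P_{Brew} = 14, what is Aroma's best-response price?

27.75

Aroma's profit: π = (P_{Aroma} − 15)(67 − 2P_{Aroma} + P_{Brew}).
∂π/∂P_{Aroma} = 97 − 4P_{Aroma} + P_{Brew} = 0 ⇒ P_{Aroma} = 24.25 + 0.25P_{Brew}.
At P_{Brew} = 14: P_{Aroma} = 24.25 + 0.25·14 = 27.75.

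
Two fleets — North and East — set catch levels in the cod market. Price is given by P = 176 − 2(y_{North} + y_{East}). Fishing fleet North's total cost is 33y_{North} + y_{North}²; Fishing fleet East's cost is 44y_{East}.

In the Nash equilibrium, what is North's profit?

711.48

Fishing fleet North's profit: π = y_{North}(176 − 2(y_{North} + y_{East})) − 33y_{North} − y_{North}².
∂π/∂y_{North} = 143 − 6y_{North} − 2y_{East} = 0, so y_{North} = 143/6 − (1/3)y_{East}.
For East: ∂π/∂y_{East} = 132 − 4y_{East} − 2y_{North} = 0 ⇒ y_{East} = 33 − 0.5y_{North}.
Solving the two reaction functions simultaneously: (1 − (−1/3)(−0.5))y_{North} = 143/6 − (1/3)·33, so (5/6)y_{North} = 77/6 and y_{North} = 15.4.
Then y_{East} = 33 − 0.5·15.4 = 25.3.
Price P = 176 − 2·40.7 = 94.6.
North's profit: (94.6 − 33)·15.4 − (15.4)² = 711.48.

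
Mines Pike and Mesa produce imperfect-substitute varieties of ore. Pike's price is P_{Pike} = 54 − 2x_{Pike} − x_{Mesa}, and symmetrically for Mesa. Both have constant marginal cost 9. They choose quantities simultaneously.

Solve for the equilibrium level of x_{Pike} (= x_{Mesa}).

Mine Pike's profit: π = x_{Pike}(54 − 2x_{Pike} − x_{Mesa}) − 9x_{Pike}.
∂π/∂x_{Pike} = 45 − 4x_{Pike} − x_{Mesa} = 0 ⇒ x_{Pike} = 11.25 − 0.25x_{Mesa}.
The game is symmetric, so in equilibrium x_{Mesa} = x_{Pike}: the reaction function gives 1.25x_{Pike} = 11.25, hence x_{Pike} = 9.

9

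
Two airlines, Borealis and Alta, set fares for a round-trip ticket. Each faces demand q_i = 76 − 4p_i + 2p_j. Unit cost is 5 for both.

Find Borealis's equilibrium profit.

Borealis's profit: π = (p_{Borealis} − 5)(76 − 4p_{Borealis} + 2p_{Alta}).
∂π/∂p_{Borealis} = 96 − 8p_{Borealis} + 2p_{Alta} = 0 ⇒ p_{Borealis} = 12 + 0.25p_{Alta}.
By symmetry p_{Alta} = p_{Borealis}; substituting into the reaction function, 0.75p_{Borealis} = 12 and p_{Borealis} = 16.
q_{Borealis} = 76 − 4·16 + 2·16 = 44.
Profit = (16 − 5)·44 = 484.

484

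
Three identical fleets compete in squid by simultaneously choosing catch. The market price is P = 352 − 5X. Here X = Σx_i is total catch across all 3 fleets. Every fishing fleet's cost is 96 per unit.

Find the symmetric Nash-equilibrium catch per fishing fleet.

12.8

A representative fishing fleet's profit is π_i = x_i(352 − 5X) − 96x_i, with X = x_i + Σ_{j≠i} x_j.
First-order condition: 256 − 10x_i − 5Σ_{j≠i} x_j = 0.
Imposing symmetry (x_j = x for all j) turns Σ_{j≠i} x_j into 2x, so 256 = 20x and x = 12.8.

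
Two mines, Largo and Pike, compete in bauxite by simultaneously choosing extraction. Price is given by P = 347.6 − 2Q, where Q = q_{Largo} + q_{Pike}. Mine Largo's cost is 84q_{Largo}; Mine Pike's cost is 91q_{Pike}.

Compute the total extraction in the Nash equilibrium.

86.7

Mine Largo's profit: π = q_{Largo}(347.6 − 2(q_{Largo} + q_{Pike})) − 84q_{Largo}.
∂π/∂q_{Largo} = 263.6 − 4q_{Largo} − 2q_{Pike} = 0, so q_{Largo} = 65.9 − 0.5q_{Pike}.
By the same steps for Pike: q_{Pike} = 64.15 − 0.5q_{Largo}.
Plugging q_{Pike} into Largo's best response: q_{Largo} = 65.9 − 0.5(64.15 − 0.5q_{Largo}) ⇒ 0.75q_{Largo} = 33.825, so q_{Largo} = 45.1.
Then q_{Pike} = 64.15 − 0.5·45.1 = 41.6.
Total extraction: 45.1 + 41.6 = 86.7.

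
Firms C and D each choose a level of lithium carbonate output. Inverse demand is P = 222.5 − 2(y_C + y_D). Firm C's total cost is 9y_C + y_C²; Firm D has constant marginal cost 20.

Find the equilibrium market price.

98.8

Firm C's profit: π = y_C(222.5 − 2(y_C + y_D)) − 9y_C − y_C².
∂π/∂y_C = 213.5 − 6y_C − 2y_D = 0, so y_C = 427/12 − (1/3)y_D.
For D: ∂π/∂y_D = 202.5 − 4y_D − 2y_C = 0 ⇒ y_D = 50.625 − 0.5y_C.
Plugging y_D into C's best response: y_C = 427/12 − (1/3)(50.625 − 0.5y_C) ⇒ (5/6)y_C = 449/24, so y_C = 22.45.
Then y_D = 50.625 − 0.5·22.45 = 39.4.
Equilibrium price: P = 222.5 − 2·61.85 = 98.8.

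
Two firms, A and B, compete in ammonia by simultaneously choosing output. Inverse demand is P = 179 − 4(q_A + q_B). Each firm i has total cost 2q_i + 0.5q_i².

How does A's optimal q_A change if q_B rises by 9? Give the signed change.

Firm A's profit: π = q_A(179 − 4(q_A + q_B)) − 2q_A − 0.5q_A².
∂π/∂q_A = 177 − 9q_A − 4q_B = 0, so q_A = 59/3 − (4/9)q_B.
The reaction-function slope is −4/9, so a 9-unit rise in q_B moves q_A by −4/9 × 9 = −4. A's best response falls — the actions are strategic substitutes.

-4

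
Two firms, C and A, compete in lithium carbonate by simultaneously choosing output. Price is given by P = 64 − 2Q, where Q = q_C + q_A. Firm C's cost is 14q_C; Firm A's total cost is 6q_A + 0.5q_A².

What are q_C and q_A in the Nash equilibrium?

8.375, 8.25

Firm C's profit: π = q_C(64 − 2(q_C + q_A)) − 14q_C.
∂π/∂q_C = 50 − 4q_C − 2q_A = 0, so q_C = 12.5 − 0.5q_A.
For A: ∂π/∂q_A = 58 − 5q_A − 2q_C = 0 ⇒ q_A = 11.6 − 0.4q_C.
Solving the two reaction functions simultaneously: (1 − (−0.5)(−0.4))q_C = 12.5 − 0.5·11.6, so 0.8q_C = 6.7 and q_C = 8.375.
Then q_A = 11.6 − 0.4·8.375 = 8.25.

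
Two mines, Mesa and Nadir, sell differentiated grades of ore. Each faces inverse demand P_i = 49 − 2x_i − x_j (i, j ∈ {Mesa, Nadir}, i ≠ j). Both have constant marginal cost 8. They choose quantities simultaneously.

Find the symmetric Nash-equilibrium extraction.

Mine Mesa's profit: π = x_{Mesa}(49 − 2x_{Mesa} − x_{Nadir}) − 8x_{Mesa}.
∂π/∂x_{Mesa} = 41 − 4x_{Mesa} − x_{Nadir} = 0 ⇒ x_{Mesa} = 10.25 − 0.25x_{Nadir}.
By symmetry x_{Nadir} = x_{Mesa}; substituting into the reaction function, 1.25x_{Mesa} = 10.25 and x_{Mesa} = 8.2.

8.2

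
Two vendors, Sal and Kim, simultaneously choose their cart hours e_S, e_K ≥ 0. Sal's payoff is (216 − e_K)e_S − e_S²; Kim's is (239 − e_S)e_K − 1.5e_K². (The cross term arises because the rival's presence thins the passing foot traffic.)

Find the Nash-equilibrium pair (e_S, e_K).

Expanding Sal's payoff: 216e_S − e_Ke_S − e_S².
∂π/∂e_S = 216 − e_K − 2e_S = 0, so e_S = 108 − 0.5e_K.
Likewise for Kim: e_K = 239/3 − (1/3)e_S.
Substituting the second reaction function into the first: e_S = 108 − 0.5(239/3 − (1/3)e_S), which gives (5/6)e_S = 409/6 ⇒ e_S = 81.8.
Then e_K = 239/3 − (1/3)·81.8 = 52.4.

81.8, 52.4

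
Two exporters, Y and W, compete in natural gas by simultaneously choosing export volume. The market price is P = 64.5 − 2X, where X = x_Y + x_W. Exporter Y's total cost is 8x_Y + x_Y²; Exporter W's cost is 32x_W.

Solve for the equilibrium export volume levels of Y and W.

Exporter Y's profit: π = x_Y(64.5 − 2(x_Y + x_W)) − 8x_Y − x_Y².
∂π/∂x_Y = 56.5 − 6x_Y − 2x_W = 0, so x_Y = 113/12 − (1/3)x_W.
For W: ∂π/∂x_W = 32.5 − 4x_W − 2x_Y = 0 ⇒ x_W = 8.125 − 0.5x_Y.
Plugging x_W into Y's best response: x_Y = 113/12 − (1/3)(8.125 − 0.5x_Y) ⇒ (5/6)x_Y = 161/24, so x_Y = 8.05.
Then x_W = 8.125 − 0.5·8.05 = 4.1.

8.05, 4.1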